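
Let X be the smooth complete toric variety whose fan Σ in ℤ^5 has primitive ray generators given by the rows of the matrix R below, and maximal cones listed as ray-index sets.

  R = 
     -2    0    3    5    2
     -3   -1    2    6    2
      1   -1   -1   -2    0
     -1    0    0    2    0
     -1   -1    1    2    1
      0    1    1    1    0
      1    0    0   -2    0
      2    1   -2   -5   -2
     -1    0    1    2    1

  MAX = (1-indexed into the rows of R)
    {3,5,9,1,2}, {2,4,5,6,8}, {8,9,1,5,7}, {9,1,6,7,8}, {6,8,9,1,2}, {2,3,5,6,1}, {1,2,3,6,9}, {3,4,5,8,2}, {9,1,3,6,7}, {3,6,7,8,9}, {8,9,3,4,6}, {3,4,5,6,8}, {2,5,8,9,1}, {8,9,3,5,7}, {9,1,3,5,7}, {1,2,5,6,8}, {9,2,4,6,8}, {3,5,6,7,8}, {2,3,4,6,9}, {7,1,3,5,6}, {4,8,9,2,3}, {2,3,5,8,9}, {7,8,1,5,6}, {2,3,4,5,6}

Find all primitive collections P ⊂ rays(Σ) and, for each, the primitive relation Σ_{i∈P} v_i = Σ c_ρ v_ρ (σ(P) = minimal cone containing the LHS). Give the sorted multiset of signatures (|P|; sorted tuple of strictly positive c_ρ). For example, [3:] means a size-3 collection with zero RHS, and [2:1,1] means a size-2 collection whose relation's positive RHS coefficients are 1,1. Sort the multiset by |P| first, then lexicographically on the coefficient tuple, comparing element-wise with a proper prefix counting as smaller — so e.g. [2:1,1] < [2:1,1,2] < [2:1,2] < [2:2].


7 minimal non-faces of Δ(Σ) (on 9 rays):

  {4,7}:  v_{4} + v_{7} = 0  →  sig = [2:]
  {1,4}:  v_{1} + v_{4} = v_{2} + v_{6}  →  sig = [2:1,1]
  {2,7}:  v_{2} + v_{7} = v_{5} + v_{9}  →  sig = [2:1,1]
  {1,3,8}:  v_{1} + v_{3} + v_{8} = v_{7}  →  sig = [3:1]
  {4,5,9}:  v_{4} + v_{5} + v_{9} = v_{2}  →  sig = [3:1]
  {5,6,9}:  v_{5} + v_{6} + v_{9} = v_{1}  →  sig = [3:1]
  {2,3,6,8}:  v_{2} + v_{3} + v_{6} + v_{8} = 0  →  sig = [4:]

so the primitive-relation signature multiset is
{ [2:],  [2:1,1] ×2,  [3:1] ×3,  [4:] }


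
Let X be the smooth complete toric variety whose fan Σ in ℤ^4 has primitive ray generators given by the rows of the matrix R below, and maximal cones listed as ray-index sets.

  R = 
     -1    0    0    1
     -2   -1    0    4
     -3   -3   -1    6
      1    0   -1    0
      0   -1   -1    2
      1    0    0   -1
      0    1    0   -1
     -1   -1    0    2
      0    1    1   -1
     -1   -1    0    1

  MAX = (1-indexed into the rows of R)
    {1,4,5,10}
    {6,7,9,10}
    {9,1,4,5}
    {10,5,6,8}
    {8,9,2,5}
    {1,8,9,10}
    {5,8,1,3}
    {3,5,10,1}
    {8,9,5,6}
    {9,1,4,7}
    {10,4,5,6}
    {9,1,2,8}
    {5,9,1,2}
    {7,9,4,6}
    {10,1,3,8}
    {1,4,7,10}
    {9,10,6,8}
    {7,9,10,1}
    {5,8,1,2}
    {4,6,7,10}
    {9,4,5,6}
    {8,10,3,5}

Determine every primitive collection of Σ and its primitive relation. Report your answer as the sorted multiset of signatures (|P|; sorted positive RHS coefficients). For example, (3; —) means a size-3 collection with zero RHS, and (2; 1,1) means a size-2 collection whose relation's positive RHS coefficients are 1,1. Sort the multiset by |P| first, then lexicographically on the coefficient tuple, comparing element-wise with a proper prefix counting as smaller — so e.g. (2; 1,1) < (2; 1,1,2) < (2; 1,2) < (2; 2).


Δ(Σ) — 10 vertices, 17 min non-faces:

  P = {1,6}:  v_{1} + v_{6} = 0  so sig = (2; —)
  P = {4,8}:  v_{4} + v_{8} = v_{5}  so sig = (2; 1)
  P = {7,8}:  v_{7} + v_{8} = v_{1}  so sig = (2; 1)
  P = {5,7}:  v_{5} + v_{7} = v_{1} + v_{4}  so sig = (2; 1,1)
  P = {2,6}:  v_{2} + v_{6} = v_{5} + v_{8} + v_{9}  so sig = (2; 1,1,1)
  P = {3,6}:  v_{3} + v_{6} = v_{5} + v_{8} + v_{10}  so sig = (2; 1,1,1)
  P = {2,4}:  v_{2} + v_{4} = v_{1} + 2·v_{5} + v_{9}  so sig = (2; 1,1,2)
  P = {2,7}:  v_{2} + v_{7} = 2·v_{1} + v_{5} + v_{9}  so sig = (2; 1,1,2)
  P = {3,4}:  v_{3} + v_{4} = v_{1} + 2·v_{5} + v_{10}  so sig = (2; 1,1,2)
  P = {3,7}:  v_{3} + v_{7} = 2·v_{1} + v_{5} + v_{10}  so sig = (2; 1,1,2)
  P = {2,10}:  v_{2} + v_{10} = v_{1} + 2·v_{8}  so sig = (2; 1,2)
  P = {3,9}:  v_{3} + v_{9} = v_{1} + 2·v_{8}  so sig = (2; 1,2)
  P = {2,3}:  v_{2} + v_{3} = 2·v_{1} + v_{5} + 3·v_{8}  so sig = (2; 1,2,3)
  P = {4,9,10}:  v_{4} + v_{9} + v_{10} = 0  so sig = (3; —)
  P = {5,9,10}:  v_{5} + v_{9} + v_{10} = v_{8}  so sig = (3; 1)
  P = {1,5,8,9}:  v_{1} + v_{5} + v_{8} + v_{9} = v_{2}  so sig = (4; 1)
  P = {1,5,8,10}:  v_{1} + v_{5} + v_{8} + v_{10} = v_{3}  so sig = (4; 1)

Sorted signature multiset PRS(X):
    |P|=2: 13 collections, coeffs (), (1), (1), (1,1), (1,1,1), (1,1,1), (1,1,2), (1,1,2), (1,1,2), (1,1,2), (1,2), (1,2), (1,2,3)
    |P|=3: 2 collections, coeffs (), (1)
    |P|=4: 2 collections, coeffs (1), (1)


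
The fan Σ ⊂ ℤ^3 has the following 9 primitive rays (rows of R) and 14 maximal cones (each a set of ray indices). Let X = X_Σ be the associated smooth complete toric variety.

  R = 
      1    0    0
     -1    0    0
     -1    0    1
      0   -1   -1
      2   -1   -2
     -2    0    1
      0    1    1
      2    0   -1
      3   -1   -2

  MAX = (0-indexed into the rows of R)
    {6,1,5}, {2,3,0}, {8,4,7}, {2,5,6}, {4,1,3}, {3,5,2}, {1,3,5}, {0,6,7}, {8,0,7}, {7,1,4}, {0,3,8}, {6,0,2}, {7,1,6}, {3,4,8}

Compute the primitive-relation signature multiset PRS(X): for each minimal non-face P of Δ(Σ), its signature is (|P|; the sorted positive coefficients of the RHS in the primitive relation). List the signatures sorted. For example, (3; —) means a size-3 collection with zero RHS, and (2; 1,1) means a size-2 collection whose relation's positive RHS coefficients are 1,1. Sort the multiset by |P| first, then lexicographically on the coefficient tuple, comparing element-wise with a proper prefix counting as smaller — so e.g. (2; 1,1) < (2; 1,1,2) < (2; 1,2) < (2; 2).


Minimal non-faces — 15 found among 9 rays, 14 max cones:

  P={0,1}:  v_{0} + v_{1} = 0  ⟹  sig = (2; —)
  P={3,6}:  v_{3} + v_{6} = 0  ⟹  sig = (2; —)
  P={5,7}:  v_{5} + v_{7} = 0  ⟹  sig = (2; —)
  P={0,4}:  v_{0} + v_{4} = v_{8}  ⟹  sig = (2; 1)
  P={0,5}:  v_{0} + v_{5} = v_{2}  ⟹  sig = (2; 1)
  P={1,2}:  v_{1} + v_{2} = v_{5}  ⟹  sig = (2; 1)
  P={1,8}:  v_{1} + v_{8} = v_{4}  ⟹  sig = (2; 1)
  P={2,7}:  v_{2} + v_{7} = v_{0}  ⟹  sig = (2; 1)
  P={3,7}:  v_{3} + v_{7} = v_{4}  ⟹  sig = (2; 1)
  P={4,5}:  v_{4} + v_{5} = v_{3}  ⟹  sig = (2; 1)
  P={4,6}:  v_{4} + v_{6} = v_{7}  ⟹  sig = (2; 1)
  P={2,4}:  v_{2} + v_{4} = v_{0} + v_{3}  ⟹  sig = (2; 1,1)
  P={5,8}:  v_{5} + v_{8} = v_{0} + v_{3}  ⟹  sig = (2; 1,1)
  P={6,8}:  v_{6} + v_{8} = v_{0} + v_{7}  ⟹  sig = (2; 1,1)
  P={2,8}:  v_{2} + v_{8} = 2·v_{0} + v_{3}  ⟹  sig = (2; 1,2)

Sorted signature multiset PRS(X):
{ (2; —) ×3,  (2; 1) ×8,  (2; 1,1) ×3,  (2; 1,2) }


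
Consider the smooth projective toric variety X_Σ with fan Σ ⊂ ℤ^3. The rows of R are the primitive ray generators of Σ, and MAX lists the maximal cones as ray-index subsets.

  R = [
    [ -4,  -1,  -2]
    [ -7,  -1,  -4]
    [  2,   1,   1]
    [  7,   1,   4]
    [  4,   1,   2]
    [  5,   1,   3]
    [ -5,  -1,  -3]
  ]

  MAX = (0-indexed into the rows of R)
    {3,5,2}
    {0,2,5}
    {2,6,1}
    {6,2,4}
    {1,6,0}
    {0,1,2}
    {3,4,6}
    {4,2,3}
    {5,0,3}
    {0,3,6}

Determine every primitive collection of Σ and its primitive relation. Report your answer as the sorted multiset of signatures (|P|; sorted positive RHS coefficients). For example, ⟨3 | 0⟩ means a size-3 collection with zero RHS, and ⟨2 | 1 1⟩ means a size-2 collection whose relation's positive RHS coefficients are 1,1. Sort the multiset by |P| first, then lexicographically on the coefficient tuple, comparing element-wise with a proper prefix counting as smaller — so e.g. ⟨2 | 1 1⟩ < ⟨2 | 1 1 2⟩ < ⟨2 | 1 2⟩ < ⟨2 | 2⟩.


Δ(Σ) — 7 vertices, 9 min non-faces:

  {0,4}:  v_{0} + v_{4} = 0  ⇒ sig = ⟨2 | 0⟩
  {1,3}:  v_{1} + v_{3} = 0  ⇒ sig = ⟨2 | 0⟩
  {5,6}:  v_{5} + v_{6} = 0  ⇒ sig = ⟨2 | 0⟩
  {1,4}:  v_{1} + v_{4} = v_{2} + v_{6}  ⇒ sig = ⟨2 | 1 1⟩
  {1,5}:  v_{1} + v_{5} = v_{0} + v_{2}  ⇒ sig = ⟨2 | 1 1⟩
  {4,5}:  v_{4} + v_{5} = v_{2} + v_{3}  ⇒ sig = ⟨2 | 1 1⟩
  {0,2,3}:  v_{0} + v_{2} + v_{3} = v_{5}  ⇒ sig = ⟨3 | 1⟩
  {0,2,6}:  v_{0} + v_{2} + v_{6} = v_{1}  ⇒ sig = ⟨3 | 1⟩
  {2,3,6}:  v_{2} + v_{3} + v_{6} = v_{4}  ⇒ sig = ⟨3 | 1⟩

so the primitive-relation signature multiset is
[⟨2 | 0⟩, ⟨2 | 0⟩, ⟨2 | 0⟩, ⟨2 | 1 1⟩, ⟨2 | 1 1⟩, ⟨2 | 1 1⟩, ⟨3 | 1⟩, ⟨3 | 1⟩, ⟨3 | 1⟩]


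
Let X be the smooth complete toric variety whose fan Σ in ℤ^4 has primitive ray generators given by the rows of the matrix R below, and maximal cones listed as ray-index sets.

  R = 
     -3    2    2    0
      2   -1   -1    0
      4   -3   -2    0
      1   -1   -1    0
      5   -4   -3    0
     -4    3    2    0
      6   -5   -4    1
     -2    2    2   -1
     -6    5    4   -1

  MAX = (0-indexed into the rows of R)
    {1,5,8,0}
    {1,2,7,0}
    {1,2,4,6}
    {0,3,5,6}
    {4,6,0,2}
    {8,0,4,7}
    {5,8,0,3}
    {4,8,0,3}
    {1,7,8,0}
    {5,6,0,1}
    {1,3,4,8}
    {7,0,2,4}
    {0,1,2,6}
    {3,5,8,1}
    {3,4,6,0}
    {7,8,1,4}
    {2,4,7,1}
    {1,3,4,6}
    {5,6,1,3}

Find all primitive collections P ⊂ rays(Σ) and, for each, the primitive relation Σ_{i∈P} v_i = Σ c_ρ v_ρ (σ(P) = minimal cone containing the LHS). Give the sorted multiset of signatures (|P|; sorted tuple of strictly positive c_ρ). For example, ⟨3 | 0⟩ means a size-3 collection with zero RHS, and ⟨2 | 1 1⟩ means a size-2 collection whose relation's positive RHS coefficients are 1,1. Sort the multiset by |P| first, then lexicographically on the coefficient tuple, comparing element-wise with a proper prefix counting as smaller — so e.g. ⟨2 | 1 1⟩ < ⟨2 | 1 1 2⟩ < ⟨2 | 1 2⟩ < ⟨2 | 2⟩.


Δ(Σ) — 9 vertices, 10 min non-faces:

  • {2,5}:  v_{2} + v_{5} = 0  →  sig = ⟨2 | 0⟩
  • {6,8}:  v_{6} + v_{8} = 0  →  sig = ⟨2 | 0⟩
  • {2,3}:  v_{2} + v_{3} = v_{4}  →  sig = ⟨2 | 1⟩
  • {2,8}:  v_{2} + v_{8} = v_{7}  →  sig = ⟨2 | 1⟩
  • {4,5}:  v_{4} + v_{5} = v_{3}  →  sig = ⟨2 | 1⟩
  • {5,7}:  v_{5} + v_{7} = v_{8}  →  sig = ⟨2 | 1⟩
  • {6,7}:  v_{6} + v_{7} = v_{2}  →  sig = ⟨2 | 1⟩
  • {3,7}:  v_{3} + v_{7} = v_{4} + v_{8}  →  sig = ⟨2 | 1 1⟩
  • {0,1,3}:  v_{0} + v_{1} + v_{3} = 0  →  sig = ⟨3 | 0⟩
  • {0,1,4}:  v_{0} + v_{1} + v_{4} = v_{2}  →  sig = ⟨3 | 1⟩

so the primitive-relation signature multiset is
    ⟨2 | 0⟩
    ⟨2 | 0⟩
    ⟨2 | 1⟩
    ⟨2 | 1⟩
    ⟨2 | 1⟩
    ⟨2 | 1⟩
    ⟨2 | 1⟩
    ⟨2 | 1 1⟩
    ⟨3 | 0⟩
    ⟨3 | 1⟩


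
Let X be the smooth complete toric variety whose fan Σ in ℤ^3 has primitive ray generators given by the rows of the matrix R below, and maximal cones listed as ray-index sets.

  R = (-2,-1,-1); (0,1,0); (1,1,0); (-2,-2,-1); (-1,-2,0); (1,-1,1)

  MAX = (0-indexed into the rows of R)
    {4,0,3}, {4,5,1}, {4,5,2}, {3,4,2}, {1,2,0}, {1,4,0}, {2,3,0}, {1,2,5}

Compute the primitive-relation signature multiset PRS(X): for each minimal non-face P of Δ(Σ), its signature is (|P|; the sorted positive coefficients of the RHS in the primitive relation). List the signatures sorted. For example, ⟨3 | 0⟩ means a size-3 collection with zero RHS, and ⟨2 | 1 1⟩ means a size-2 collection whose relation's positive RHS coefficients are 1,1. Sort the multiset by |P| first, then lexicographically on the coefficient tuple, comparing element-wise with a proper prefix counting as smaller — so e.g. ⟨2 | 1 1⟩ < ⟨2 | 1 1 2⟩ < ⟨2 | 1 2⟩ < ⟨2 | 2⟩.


Δ(Σ) — 6 vertices, 5 min non-faces:

  • {0,5}:  v_{0} + v_{5} = v_{4} — sig = ⟨2 | 1⟩
  • {1,3}:  v_{1} + v_{3} = v_{0} — sig = ⟨2 | 1⟩
  • {3,5}:  v_{3} + v_{5} = v_{2} + 2·v_{4} — sig = ⟨2 | 1 2⟩
  • {1,2,4}:  v_{1} + v_{2} + v_{4} = 0 — sig = ⟨3 | 0⟩
  • {0,2,4}:  v_{0} + v_{2} + v_{4} = v_{3} — sig = ⟨3 | 1⟩

Signatures (|P|; sorted positive RHS coefficients), sorted:
[⟨2 | 1⟩, ⟨2 | 1⟩, ⟨2 | 1 2⟩, ⟨3 | 0⟩, ⟨3 | 1⟩]


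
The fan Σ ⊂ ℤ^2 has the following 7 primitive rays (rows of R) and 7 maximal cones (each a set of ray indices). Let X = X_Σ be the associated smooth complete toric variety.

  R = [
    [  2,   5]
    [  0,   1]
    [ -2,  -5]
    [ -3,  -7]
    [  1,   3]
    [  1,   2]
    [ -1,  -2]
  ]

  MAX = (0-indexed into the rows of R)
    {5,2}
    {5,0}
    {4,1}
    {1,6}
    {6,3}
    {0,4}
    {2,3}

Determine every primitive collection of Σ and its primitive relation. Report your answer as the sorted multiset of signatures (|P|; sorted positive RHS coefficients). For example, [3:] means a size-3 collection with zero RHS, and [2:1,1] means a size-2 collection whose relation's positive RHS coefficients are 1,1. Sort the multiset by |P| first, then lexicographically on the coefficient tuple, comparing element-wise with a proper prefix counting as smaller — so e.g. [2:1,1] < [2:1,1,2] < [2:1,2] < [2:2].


Minimal non-faces — 14 found among 7 rays, 7 max cones:

  • {0,2}:  v_{0} + v_{2} = 0 ; sig = [2:]
  • {5,6}:  v_{5} + v_{6} = 0 ; sig = [2:]
  • {0,3}:  v_{0} + v_{3} = v_{6} ; sig = [2:1]
  • {0,6}:  v_{0} + v_{6} = v_{4} ; sig = [2:1]
  • {1,5}:  v_{1} + v_{5} = v_{4} ; sig = [2:1]
  • {2,4}:  v_{2} + v_{4} = v_{6} ; sig = [2:1]
  • {2,6}:  v_{2} + v_{6} = v_{3} ; sig = [2:1]
  • {3,5}:  v_{3} + v_{5} = v_{2} ; sig = [2:1]
  • {4,5}:  v_{4} + v_{5} = v_{0} ; sig = [2:1]
  • {4,6}:  v_{4} + v_{6} = v_{1} ; sig = [2:1]
  • {0,1}:  v_{0} + v_{1} = 2·v_{4} ; sig = [2:2]
  • {1,2}:  v_{1} + v_{2} = 2·v_{6} ; sig = [2:2]
  • {3,4}:  v_{3} + v_{4} = 2·v_{6} ; sig = [2:2]
  • {1,3}:  v_{1} + v_{3} = 3·v_{6} ; sig = [2:3]

Hence PRS(X_Σ) =
    |P|=2: 14 collections, coeffs (), (), (1), (1), (1), (1), (1), (1), (1), (1), (2), (2), (2), (3)


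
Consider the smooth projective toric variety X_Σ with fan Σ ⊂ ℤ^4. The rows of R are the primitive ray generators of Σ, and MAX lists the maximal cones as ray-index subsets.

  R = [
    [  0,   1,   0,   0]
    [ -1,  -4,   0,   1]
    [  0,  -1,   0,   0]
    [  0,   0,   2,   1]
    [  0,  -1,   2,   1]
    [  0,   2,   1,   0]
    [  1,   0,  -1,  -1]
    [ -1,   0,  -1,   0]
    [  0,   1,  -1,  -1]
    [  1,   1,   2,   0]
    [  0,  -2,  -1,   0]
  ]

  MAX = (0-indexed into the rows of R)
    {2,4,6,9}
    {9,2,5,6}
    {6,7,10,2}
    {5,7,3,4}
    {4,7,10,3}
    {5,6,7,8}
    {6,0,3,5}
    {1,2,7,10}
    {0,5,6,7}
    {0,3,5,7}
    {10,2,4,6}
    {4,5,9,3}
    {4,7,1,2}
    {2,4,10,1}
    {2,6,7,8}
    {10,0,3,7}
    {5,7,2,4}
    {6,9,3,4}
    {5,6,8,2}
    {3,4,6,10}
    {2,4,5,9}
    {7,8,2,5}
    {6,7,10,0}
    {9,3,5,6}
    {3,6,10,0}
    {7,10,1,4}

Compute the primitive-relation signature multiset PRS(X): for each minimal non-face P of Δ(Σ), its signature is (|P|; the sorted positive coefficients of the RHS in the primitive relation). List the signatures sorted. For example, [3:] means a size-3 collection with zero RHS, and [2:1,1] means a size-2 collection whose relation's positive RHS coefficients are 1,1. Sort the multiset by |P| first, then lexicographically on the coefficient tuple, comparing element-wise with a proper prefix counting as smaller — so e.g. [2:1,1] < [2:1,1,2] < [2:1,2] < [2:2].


|primitive collections| = 23. Relations:

  • {0,2}:  v_{0} + v_{2} = 0 ; sig = [2:]
  • {5,10}:  v_{5} + v_{10} = 0 ; sig = [2:]
  • {0,4}:  v_{0} + v_{4} = v_{3} ; sig = [2:1]
  • {2,3}:  v_{2} + v_{3} = v_{4} ; sig = [2:1]
  • {3,8}:  v_{3} + v_{8} = v_{2} + v_{5} ; sig = [2:1,1]
  • {7,9}:  v_{7} + v_{9} = v_{2} + v_{5} ; sig = [2:1,1]
  • {9,10}:  v_{9} + v_{10} = v_{4} + v_{6} ; sig = [2:1,1]
  • {0,1}:  v_{0} + v_{1} = v_{4} + v_{7} + v_{10} ; sig = [2:1,1,1]
  • {0,8}:  v_{0} + v_{8} = v_{5} + v_{6} + v_{7} ; sig = [2:1,1,1]
  • {0,9}:  v_{0} + v_{9} = v_{3} + v_{5} + v_{6} ; sig = [2:1,1,1]
  • {1,5}:  v_{1} + v_{5} = v_{2} + v_{4} + v_{7} ; sig = [2:1,1,1]
  • {8,10}:  v_{8} + v_{10} = v_{2} + v_{6} + v_{7} ; sig = [2:1,1,1]
  • {1,3}:  v_{1} + v_{3} = 2·v_{4} + v_{7} + v_{10} ; sig = [2:1,1,2]
  • {1,6}:  v_{1} + v_{6} = 2·v_{2} + v_{10} ; sig = [2:1,2]
  • {1,9}:  v_{1} + v_{9} = 2·v_{2} + v_{4} ; sig = [2:1,2]
  • {4,8}:  v_{4} + v_{8} = 2·v_{2} + v_{5} ; sig = [2:1,2]
  • {8,9}:  v_{8} + v_{9} = 2·v_{2} + 2·v_{5} + v_{6} ; sig = [2:1,2,2]
  • {1,8}:  v_{1} + v_{8} = 3·v_{2} + v_{7} ; sig = [2:1,3]
  • {3,6,7}:  v_{3} + v_{6} + v_{7} = 0 ; sig = [3:]
  • {4,5,6}:  v_{4} + v_{5} + v_{6} = v_{9} ; sig = [3:1]
  • {4,6,7}:  v_{4} + v_{6} + v_{7} = v_{2} ; sig = [3:1]
  • {2,4,7,10}:  v_{2} + v_{4} + v_{7} + v_{10} = v_{1} ; sig = [4:1]
  • {2,5,6,7}:  v_{2} + v_{5} + v_{6} + v_{7} = v_{8} ; sig = [4:1]

so the primitive-relation signature multiset is
    [2:]
    [2:]
    [2:1]
    [2:1]
    [2:1,1]
    [2:1,1]
    [2:1,1]
    [2:1,1,1]
    [2:1,1,1]
    [2:1,1,1]
    [2:1,1,1]
    [2:1,1,1]
    [2:1,1,2]
    [2:1,2]
    [2:1,2]
    [2:1,2]
    [2:1,2,2]
    [2:1,3]
    [3:]
    [3:1]
    [3:1]
    [4:1]
    [4:1]


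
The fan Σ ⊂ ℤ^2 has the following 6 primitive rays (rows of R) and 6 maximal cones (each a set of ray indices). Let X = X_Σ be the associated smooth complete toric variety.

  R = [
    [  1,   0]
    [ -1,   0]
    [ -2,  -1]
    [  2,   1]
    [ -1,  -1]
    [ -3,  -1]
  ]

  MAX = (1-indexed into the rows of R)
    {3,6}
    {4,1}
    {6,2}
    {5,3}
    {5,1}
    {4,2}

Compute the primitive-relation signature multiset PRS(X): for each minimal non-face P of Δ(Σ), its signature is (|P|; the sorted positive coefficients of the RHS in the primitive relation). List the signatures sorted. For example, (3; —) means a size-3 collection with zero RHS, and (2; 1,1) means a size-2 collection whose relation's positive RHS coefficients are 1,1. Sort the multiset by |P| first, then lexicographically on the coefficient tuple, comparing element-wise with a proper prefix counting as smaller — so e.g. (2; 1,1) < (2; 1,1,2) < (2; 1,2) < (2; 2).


9 minimal non-faces of Δ(Σ) (on 6 rays):

  • {1,2}:  v_{1} + v_{2} = 0  ⟹  sig = (2; —)
  • {3,4}:  v_{3} + v_{4} = 0  ⟹  sig = (2; —)
  • {1,3}:  v_{1} + v_{3} = v_{5}  ⟹  sig = (2; 1)
  • {1,6}:  v_{1} + v_{6} = v_{3}  ⟹  sig = (2; 1)
  • {2,3}:  v_{2} + v_{3} = v_{6}  ⟹  sig = (2; 1)
  • {2,5}:  v_{2} + v_{5} = v_{3}  ⟹  sig = (2; 1)
  • {4,5}:  v_{4} + v_{5} = v_{1}  ⟹  sig = (2; 1)
  • {4,6}:  v_{4} + v_{6} = v_{2}  ⟹  sig = (2; 1)
  • {5,6}:  v_{5} + v_{6} = 2·v_{3}  ⟹  sig = (2; 2)

Signatures (|P|; sorted positive RHS coefficients), sorted:
    |P|=2: 9 collections, coeffs (), (), (1), (1), (1), (1), (1), (1), (2)


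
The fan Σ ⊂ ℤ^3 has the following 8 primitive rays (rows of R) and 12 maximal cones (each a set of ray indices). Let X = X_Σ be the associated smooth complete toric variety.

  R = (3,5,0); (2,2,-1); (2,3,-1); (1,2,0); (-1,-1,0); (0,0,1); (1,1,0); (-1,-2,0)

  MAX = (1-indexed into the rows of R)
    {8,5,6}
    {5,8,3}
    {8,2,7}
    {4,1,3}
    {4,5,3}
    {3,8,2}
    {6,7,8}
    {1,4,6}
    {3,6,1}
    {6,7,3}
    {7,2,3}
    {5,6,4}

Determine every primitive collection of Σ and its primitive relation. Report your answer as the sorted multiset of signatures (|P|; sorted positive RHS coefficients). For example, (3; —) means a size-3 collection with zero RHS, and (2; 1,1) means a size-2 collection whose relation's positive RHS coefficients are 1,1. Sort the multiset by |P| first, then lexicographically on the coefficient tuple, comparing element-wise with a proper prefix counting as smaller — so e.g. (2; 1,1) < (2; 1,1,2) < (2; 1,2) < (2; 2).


14 collections generate NE(X_Σ); each relation:

  • {4,8}:  v_{4} + v_{8} = 0 — sig = (2; —)
  • {5,7}:  v_{5} + v_{7} = 0 — sig = (2; —)
  • {1,8}:  v_{1} + v_{8} = v_{3} + v_{6} — sig = (2; 1,1)
  • {2,4}:  v_{2} + v_{4} = v_{3} + v_{7} — sig = (2; 1,1)
  • {2,5}:  v_{2} + v_{5} = v_{3} + v_{8} — sig = (2; 1,1)
  • {4,7}:  v_{4} + v_{7} = v_{3} + v_{6} — sig = (2; 1,1)
  • {1,2}:  v_{1} + v_{2} = 2·v_{3} + v_{6} + v_{7} — sig = (2; 1,1,2)
  • {1,5}:  v_{1} + v_{5} = 2·v_{4} — sig = (2; 2)
  • {2,6}:  v_{2} + v_{6} = 2·v_{7} — sig = (2; 2)
  • {1,7}:  v_{1} + v_{7} = 2·v_{3} + 2·v_{6} — sig = (2; 2,2)
  • {3,4,6}:  v_{3} + v_{4} + v_{6} = v_{1} — sig = (3; 1)
  • {3,5,6}:  v_{3} + v_{5} + v_{6} = v_{4} — sig = (3; 1)
  • {3,6,8}:  v_{3} + v_{6} + v_{8} = v_{7} — sig = (3; 1)
  • {3,7,8}:  v_{3} + v_{7} + v_{8} = v_{2} — sig = (3; 1)

Signatures (|P|; sorted positive RHS coefficients), sorted:
    (2; —)
    (2; —)
    (2; 1,1)
    (2; 1,1)
    (2; 1,1)
    (2; 1,1)
    (2; 1,1,2)
    (2; 2)
    (2; 2)
    (2; 2,2)
    (3; 1)
    (3; 1)
    (3; 1)
    (3; 1)


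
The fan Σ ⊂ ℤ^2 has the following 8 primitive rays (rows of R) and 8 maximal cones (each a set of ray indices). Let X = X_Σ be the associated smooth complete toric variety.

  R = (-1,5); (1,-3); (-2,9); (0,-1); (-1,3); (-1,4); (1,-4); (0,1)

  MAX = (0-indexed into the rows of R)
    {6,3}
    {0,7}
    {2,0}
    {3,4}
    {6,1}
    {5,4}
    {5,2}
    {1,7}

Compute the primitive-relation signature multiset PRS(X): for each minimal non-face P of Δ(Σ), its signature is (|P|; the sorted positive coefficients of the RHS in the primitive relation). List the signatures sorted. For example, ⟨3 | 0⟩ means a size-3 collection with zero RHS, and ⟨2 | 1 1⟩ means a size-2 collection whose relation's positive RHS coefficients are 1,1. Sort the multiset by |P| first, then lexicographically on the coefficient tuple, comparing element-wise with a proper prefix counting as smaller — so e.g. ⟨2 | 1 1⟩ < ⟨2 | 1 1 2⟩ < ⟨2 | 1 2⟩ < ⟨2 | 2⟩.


The 20 primitive collections of Σ (r=8, n=2):

  P = {1,4}:  v_{1} + v_{4} = 0  →  sig = ⟨2 | 0⟩
  P = {3,7}:  v_{3} + v_{7} = 0  →  sig = ⟨2 | 0⟩
  P = {5,6}:  v_{5} + v_{6} = 0  →  sig = ⟨2 | 0⟩
  P = {0,3}:  v_{0} + v_{3} = v_{5}  →  sig = ⟨2 | 1⟩
  P = {0,5}:  v_{0} + v_{5} = v_{2}  →  sig = ⟨2 | 1⟩
  P = {0,6}:  v_{0} + v_{6} = v_{7}  →  sig = ⟨2 | 1⟩
  P = {1,3}:  v_{1} + v_{3} = v_{6}  →  sig = ⟨2 | 1⟩
  P = {1,5}:  v_{1} + v_{5} = v_{7}  →  sig = ⟨2 | 1⟩
  P = {2,6}:  v_{2} + v_{6} = v_{0}  →  sig = ⟨2 | 1⟩
  P = {3,5}:  v_{3} + v_{5} = v_{4}  →  sig = ⟨2 | 1⟩
  P = {4,6}:  v_{4} + v_{6} = v_{3}  →  sig = ⟨2 | 1⟩
  P = {4,7}:  v_{4} + v_{7} = v_{5}  →  sig = ⟨2 | 1⟩
  P = {5,7}:  v_{5} + v_{7} = v_{0}  →  sig = ⟨2 | 1⟩
  P = {6,7}:  v_{6} + v_{7} = v_{1}  →  sig = ⟨2 | 1⟩
  P = {1,2}:  v_{1} + v_{2} = v_{0} + v_{7}  →  sig = ⟨2 | 1 1⟩
  P = {0,1}:  v_{0} + v_{1} = 2·v_{7}  →  sig = ⟨2 | 2⟩
  P = {0,4}:  v_{0} + v_{4} = 2·v_{5}  →  sig = ⟨2 | 2⟩
  P = {2,3}:  v_{2} + v_{3} = 2·v_{5}  →  sig = ⟨2 | 2⟩
  P = {2,7}:  v_{2} + v_{7} = 2·v_{0}  →  sig = ⟨2 | 2⟩
  P = {2,4}:  v_{2} + v_{4} = 3·v_{5}  →  sig = ⟨2 | 3⟩

Sorted signature multiset PRS(X):
{ ⟨2 | 0⟩ ×3,  ⟨2 | 1⟩ ×11,  ⟨2 | 1 1⟩,  ⟨2 | 2⟩ ×4,  ⟨2 | 3⟩ }


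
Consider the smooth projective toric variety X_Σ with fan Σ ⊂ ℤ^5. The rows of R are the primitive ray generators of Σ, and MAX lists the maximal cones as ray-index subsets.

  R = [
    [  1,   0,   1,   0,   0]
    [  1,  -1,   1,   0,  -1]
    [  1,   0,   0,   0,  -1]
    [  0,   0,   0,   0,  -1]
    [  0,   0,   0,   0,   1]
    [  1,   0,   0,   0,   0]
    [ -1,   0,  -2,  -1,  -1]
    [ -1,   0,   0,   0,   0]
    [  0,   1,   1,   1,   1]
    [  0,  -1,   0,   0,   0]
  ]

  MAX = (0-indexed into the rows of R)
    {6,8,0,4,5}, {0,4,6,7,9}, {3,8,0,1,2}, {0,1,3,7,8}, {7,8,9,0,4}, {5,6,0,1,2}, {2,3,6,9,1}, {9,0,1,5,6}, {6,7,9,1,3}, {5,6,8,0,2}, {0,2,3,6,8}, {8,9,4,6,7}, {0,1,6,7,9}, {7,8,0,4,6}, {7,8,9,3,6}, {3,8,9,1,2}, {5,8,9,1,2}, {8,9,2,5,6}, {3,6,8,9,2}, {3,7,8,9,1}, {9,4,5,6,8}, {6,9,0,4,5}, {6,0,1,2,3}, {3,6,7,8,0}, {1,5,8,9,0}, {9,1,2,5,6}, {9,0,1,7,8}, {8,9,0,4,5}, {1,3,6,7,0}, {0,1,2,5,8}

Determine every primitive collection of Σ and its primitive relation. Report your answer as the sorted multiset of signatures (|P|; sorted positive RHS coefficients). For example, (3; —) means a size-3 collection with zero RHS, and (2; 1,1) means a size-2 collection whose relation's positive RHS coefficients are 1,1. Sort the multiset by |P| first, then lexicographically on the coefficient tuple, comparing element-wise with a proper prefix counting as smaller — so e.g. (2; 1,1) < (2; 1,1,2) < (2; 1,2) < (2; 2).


Primitive collections (10):

  {3,4}:  v_{3} + v_{4} = 0 — sig = (2; —)
  {5,7}:  v_{5} + v_{7} = 0 — sig = (2; —)
  {2,4}:  v_{2} + v_{4} = v_{5} — sig = (2; 1)
  {2,7}:  v_{2} + v_{7} = v_{3} — sig = (2; 1)
  {3,5}:  v_{3} + v_{5} = v_{2} — sig = (2; 1)
  {1,4}:  v_{1} + v_{4} = v_{0} + v_{9} — sig = (2; 1,1)
  {0,3,9}:  v_{0} + v_{3} + v_{9} = v_{1} — sig = (3; 1)
  {1,6,8}:  v_{1} + v_{6} + v_{8} = v_{3} — sig = (3; 1)
  {0,2,9}:  v_{0} + v_{2} + v_{9} = v_{1} + v_{5} — sig = (3; 1,1)
  {0,6,8,9}:  v_{0} + v_{6} + v_{8} + v_{9} = 0 — sig = (4; —)

so the primitive-relation signature multiset is
    |P|=2: 6 collections, coeffs (), (), (1), (1), (1), (1,1)
    |P|=3: 3 collections, coeffs (1), (1), (1,1)
    |P|=4: 1 collection, coeffs ()


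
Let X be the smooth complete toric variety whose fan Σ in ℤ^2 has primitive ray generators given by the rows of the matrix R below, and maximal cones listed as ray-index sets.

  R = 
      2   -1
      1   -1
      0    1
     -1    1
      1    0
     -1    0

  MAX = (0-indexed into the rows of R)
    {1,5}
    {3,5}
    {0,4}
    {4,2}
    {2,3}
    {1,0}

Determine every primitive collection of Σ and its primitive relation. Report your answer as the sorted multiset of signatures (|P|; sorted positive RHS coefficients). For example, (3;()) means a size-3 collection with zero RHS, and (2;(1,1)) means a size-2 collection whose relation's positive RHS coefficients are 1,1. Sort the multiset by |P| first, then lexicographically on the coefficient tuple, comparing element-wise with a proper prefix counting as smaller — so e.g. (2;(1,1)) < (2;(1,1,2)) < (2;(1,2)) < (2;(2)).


9 collections generate NE(X_Σ); each relation:

  P = {1,3}:  v_{1} + v_{3} = 0  ⟹  sig = (2;())
  P = {4,5}:  v_{4} + v_{5} = 0  ⟹  sig = (2;())
  P = {0,3}:  v_{0} + v_{3} = v_{4}  ⟹  sig = (2;(1))
  P = {0,5}:  v_{0} + v_{5} = v_{1}  ⟹  sig = (2;(1))
  P = {1,2}:  v_{1} + v_{2} = v_{4}  ⟹  sig = (2;(1))
  P = {1,4}:  v_{1} + v_{4} = v_{0}  ⟹  sig = (2;(1))
  P = {2,5}:  v_{2} + v_{5} = v_{3}  ⟹  sig = (2;(1))
  P = {3,4}:  v_{3} + v_{4} = v_{2}  ⟹  sig = (2;(1))
  P = {0,2}:  v_{0} + v_{2} = 2·v_{4}  ⟹  sig = (2;(2))

so the primitive-relation signature multiset is
    |P|=2: 9 collections, coeffs (), (), (1), (1), (1), (1), (1), (1), (2)


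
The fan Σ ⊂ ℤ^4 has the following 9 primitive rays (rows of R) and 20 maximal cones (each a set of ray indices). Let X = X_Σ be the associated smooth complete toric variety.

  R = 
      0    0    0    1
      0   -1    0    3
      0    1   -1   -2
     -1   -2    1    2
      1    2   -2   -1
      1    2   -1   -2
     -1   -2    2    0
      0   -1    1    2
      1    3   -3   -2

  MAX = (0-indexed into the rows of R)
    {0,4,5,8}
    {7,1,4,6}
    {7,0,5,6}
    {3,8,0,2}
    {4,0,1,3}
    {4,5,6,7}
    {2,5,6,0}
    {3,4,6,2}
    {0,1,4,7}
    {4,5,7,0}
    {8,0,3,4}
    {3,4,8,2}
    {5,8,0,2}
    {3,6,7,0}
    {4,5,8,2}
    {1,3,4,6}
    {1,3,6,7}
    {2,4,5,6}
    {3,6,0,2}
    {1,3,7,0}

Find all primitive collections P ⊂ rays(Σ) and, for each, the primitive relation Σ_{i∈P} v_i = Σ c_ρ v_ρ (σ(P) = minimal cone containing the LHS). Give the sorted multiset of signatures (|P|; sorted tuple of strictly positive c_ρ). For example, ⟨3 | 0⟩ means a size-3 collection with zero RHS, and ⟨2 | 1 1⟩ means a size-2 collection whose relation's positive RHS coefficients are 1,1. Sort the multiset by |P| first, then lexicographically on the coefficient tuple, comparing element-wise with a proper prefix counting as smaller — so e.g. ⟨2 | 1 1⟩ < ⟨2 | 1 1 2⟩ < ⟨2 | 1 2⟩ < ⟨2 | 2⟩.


11 minimal non-faces of Δ(Σ) (on 9 rays):

  P={2,7}:  v_{2} + v_{7} = 0  →  sig = ⟨2 | 0⟩
  P={3,5}:  v_{3} + v_{5} = 0  →  sig = ⟨2 | 0⟩
  P={6,8}:  v_{6} + v_{8} = v_{2}  →  sig = ⟨2 | 1⟩
  P={1,2}:  v_{1} + v_{2} = v_{3} + v_{4}  →  sig = ⟨2 | 1 1⟩
  P={1,5}:  v_{1} + v_{5} = v_{4} + v_{7}  →  sig = ⟨2 | 1 1⟩
  P={7,8}:  v_{7} + v_{8} = v_{0} + v_{4}  →  sig = ⟨2 | 1 1⟩
  P={1,8}:  v_{1} + v_{8} = v_{0} + v_{3} + 2·v_{4}  →  sig = ⟨2 | 1 1 2⟩
  P={0,4,6}:  v_{0} + v_{4} + v_{6} = 0  →  sig = ⟨3 | 0⟩
  P={0,2,4}:  v_{0} + v_{2} + v_{4} = v_{8}  →  sig = ⟨3 | 1⟩
  P={3,4,7}:  v_{3} + v_{4} + v_{7} = v_{1}  →  sig = ⟨3 | 1⟩
  P={0,1,6}:  v_{0} + v_{1} + v_{6} = v_{3} + v_{7}  →  sig = ⟨3 | 1 1⟩

Signatures (|P|; sorted positive RHS coefficients), sorted:
{ ⟨2 | 0⟩ ×2,  ⟨2 | 1⟩,  ⟨2 | 1 1⟩ ×3,  ⟨2 | 1 1 2⟩,  ⟨3 | 0⟩,  ⟨3 | 1⟩ ×2,  ⟨3 | 1 1⟩ }


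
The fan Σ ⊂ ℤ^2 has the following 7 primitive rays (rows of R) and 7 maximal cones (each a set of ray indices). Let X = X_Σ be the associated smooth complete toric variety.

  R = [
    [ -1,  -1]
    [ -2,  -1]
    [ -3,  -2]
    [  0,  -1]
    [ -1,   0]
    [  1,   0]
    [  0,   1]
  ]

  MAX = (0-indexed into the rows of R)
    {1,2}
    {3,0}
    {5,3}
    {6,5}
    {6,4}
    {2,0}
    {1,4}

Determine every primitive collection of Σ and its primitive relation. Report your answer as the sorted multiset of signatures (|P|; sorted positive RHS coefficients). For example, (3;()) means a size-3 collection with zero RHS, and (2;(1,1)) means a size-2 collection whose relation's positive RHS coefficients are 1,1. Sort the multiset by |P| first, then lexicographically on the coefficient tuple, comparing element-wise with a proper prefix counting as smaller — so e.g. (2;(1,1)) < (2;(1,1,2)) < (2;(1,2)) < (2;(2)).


Primitive collections (14):

  {3,6}:  v_{3} + v_{6} = 0 — sig = (2;())
  {4,5}:  v_{4} + v_{5} = 0 — sig = (2;())
  {0,1}:  v_{0} + v_{1} = v_{2} — sig = (2;(1))
  {0,4}:  v_{0} + v_{4} = v_{1} — sig = (2;(1))
  {0,5}:  v_{0} + v_{5} = v_{3} — sig = (2;(1))
  {0,6}:  v_{0} + v_{6} = v_{4} — sig = (2;(1))
  {1,5}:  v_{1} + v_{5} = v_{0} — sig = (2;(1))
  {3,4}:  v_{3} + v_{4} = v_{0} — sig = (2;(1))
  {2,6}:  v_{2} + v_{6} = v_{1} + v_{4} — sig = (2;(1,1))
  {1,3}:  v_{1} + v_{3} = 2·v_{0} — sig = (2;(2))
  {1,6}:  v_{1} + v_{6} = 2·v_{4} — sig = (2;(2))
  {2,4}:  v_{2} + v_{4} = 2·v_{1} — sig = (2;(2))
  {2,5}:  v_{2} + v_{5} = 2·v_{0} — sig = (2;(2))
  {2,3}:  v_{2} + v_{3} = 3·v_{0} — sig = (2;(3))

Signatures (|P|; sorted positive RHS coefficients), sorted:
    (2;())
    (2;())
    (2;(1))
    (2;(1))
    (2;(1))
    (2;(1))
    (2;(1))
    (2;(1))
    (2;(1,1))
    (2;(2))
    (2;(2))
    (2;(2))
    (2;(2))
    (2;(3))


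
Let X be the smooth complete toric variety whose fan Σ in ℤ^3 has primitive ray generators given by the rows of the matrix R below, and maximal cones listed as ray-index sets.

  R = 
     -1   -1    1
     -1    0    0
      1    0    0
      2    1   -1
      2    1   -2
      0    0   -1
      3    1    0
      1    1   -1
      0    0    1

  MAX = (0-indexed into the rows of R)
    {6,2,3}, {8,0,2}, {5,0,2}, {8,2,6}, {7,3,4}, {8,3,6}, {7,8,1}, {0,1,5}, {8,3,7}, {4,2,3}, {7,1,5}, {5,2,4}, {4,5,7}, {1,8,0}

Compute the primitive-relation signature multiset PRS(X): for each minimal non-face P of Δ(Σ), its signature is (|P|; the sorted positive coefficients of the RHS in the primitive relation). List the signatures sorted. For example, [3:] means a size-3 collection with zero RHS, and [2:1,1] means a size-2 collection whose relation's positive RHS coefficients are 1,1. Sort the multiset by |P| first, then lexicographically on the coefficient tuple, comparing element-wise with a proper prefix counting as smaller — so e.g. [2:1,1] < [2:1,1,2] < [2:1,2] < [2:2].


16 minimal non-faces of Δ(Σ) (on 9 rays):

  P={0,7}:  v_{0} + v_{7} = 0 ; sig = [2:]
  P={1,2}:  v_{1} + v_{2} = 0 ; sig = [2:]
  P={5,8}:  v_{5} + v_{8} = 0 ; sig = [2:]
  P={0,3}:  v_{0} + v_{3} = v_{2} ; sig = [2:1]
  P={1,3}:  v_{1} + v_{3} = v_{7} ; sig = [2:1]
  P={2,7}:  v_{2} + v_{7} = v_{3} ; sig = [2:1]
  P={3,5}:  v_{3} + v_{5} = v_{4} ; sig = [2:1]
  P={4,8}:  v_{4} + v_{8} = v_{3} ; sig = [2:1]
  P={0,4}:  v_{0} + v_{4} = v_{2} + v_{5} ; sig = [2:1,1]
  P={1,4}:  v_{1} + v_{4} = v_{5} + v_{7} ; sig = [2:1,1]
  P={1,6}:  v_{1} + v_{6} = v_{3} + v_{8} ; sig = [2:1,1]
  P={5,6}:  v_{5} + v_{6} = v_{2} + v_{3} ; sig = [2:1,1]
  P={0,6}:  v_{0} + v_{6} = 2·v_{2} + v_{8} ; sig = [2:1,2]
  P={4,6}:  v_{4} + v_{6} = v_{2} + 2·v_{3} ; sig = [2:1,2]
  P={6,7}:  v_{6} + v_{7} = 2·v_{3} + v_{8} ; sig = [2:1,2]
  P={2,3,8}:  v_{2} + v_{3} + v_{8} = v_{6} ; sig = [3:1]

so the primitive-relation signature multiset is
    [2:]
    [2:]
    [2:]
    [2:1]
    [2:1]
    [2:1]
    [2:1]
    [2:1]
    [2:1,1]
    [2:1,1]
    [2:1,1]
    [2:1,1]
    [2:1,2]
    [2:1,2]
    [2:1,2]
    [3:1]


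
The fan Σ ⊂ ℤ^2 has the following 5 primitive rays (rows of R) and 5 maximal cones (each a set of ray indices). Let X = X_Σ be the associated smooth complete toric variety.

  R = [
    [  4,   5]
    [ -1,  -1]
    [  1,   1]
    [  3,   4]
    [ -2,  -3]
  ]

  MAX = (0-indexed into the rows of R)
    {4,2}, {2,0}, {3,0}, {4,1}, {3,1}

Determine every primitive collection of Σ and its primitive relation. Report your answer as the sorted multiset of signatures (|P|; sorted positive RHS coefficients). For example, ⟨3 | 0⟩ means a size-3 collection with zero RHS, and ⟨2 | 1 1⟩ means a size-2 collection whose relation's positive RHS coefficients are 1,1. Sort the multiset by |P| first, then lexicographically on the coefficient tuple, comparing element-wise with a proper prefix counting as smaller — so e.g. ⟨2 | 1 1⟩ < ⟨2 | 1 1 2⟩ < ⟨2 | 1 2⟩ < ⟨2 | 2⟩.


5 minimal non-faces of Δ(Σ) (on 5 rays):

  • {1,2}:  v_{1} + v_{2} = 0  →  sig = ⟨2 | 0⟩
  • {0,1}:  v_{0} + v_{1} = v_{3}  →  sig = ⟨2 | 1⟩
  • {2,3}:  v_{2} + v_{3} = v_{0}  →  sig = ⟨2 | 1⟩
  • {3,4}:  v_{3} + v_{4} = v_{2}  →  sig = ⟨2 | 1⟩
  • {0,4}:  v_{0} + v_{4} = 2·v_{2}  →  sig = ⟨2 | 2⟩

Signatures (|P|; sorted positive RHS coefficients), sorted:
    ⟨2 | 0⟩
    ⟨2 | 1⟩
    ⟨2 | 1⟩
    ⟨2 | 1⟩
    ⟨2 | 2⟩


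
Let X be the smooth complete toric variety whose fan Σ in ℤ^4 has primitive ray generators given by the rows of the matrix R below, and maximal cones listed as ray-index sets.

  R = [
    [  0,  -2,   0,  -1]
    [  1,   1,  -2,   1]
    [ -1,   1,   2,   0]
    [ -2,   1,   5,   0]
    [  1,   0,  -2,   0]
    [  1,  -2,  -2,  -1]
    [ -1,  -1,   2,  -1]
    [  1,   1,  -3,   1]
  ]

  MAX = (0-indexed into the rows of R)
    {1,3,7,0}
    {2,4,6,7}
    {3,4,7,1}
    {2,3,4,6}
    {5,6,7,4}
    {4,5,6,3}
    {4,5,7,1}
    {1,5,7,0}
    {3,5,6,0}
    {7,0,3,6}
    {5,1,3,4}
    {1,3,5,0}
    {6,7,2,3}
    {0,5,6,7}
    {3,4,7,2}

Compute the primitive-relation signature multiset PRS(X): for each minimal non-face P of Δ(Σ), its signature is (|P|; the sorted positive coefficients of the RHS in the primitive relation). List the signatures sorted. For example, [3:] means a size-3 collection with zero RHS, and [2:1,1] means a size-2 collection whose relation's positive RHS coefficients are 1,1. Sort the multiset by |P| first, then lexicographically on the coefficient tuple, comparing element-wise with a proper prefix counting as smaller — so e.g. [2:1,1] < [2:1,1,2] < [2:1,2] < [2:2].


7 minimal non-faces of Δ(Σ) (on 8 rays):

  {1,6}:  v_{1} + v_{6} = 0 ; sig = [2:]
  {0,2}:  v_{0} + v_{2} = v_{6} ; sig = [2:1]
  {0,4}:  v_{0} + v_{4} = v_{5} ; sig = [2:1]
  {2,5}:  v_{2} + v_{5} = v_{4} + v_{6} ; sig = [2:1,1]
  {1,2}:  v_{1} + v_{2} = v_{3} + v_{4} + v_{7} ; sig = [2:1,1,1]
  {3,5,7}:  v_{3} + v_{5} + v_{7} = 0 ; sig = [3:]
  {3,4,6,7}:  v_{3} + v_{4} + v_{6} + v_{7} = v_{2} ; sig = [4:1]

Signatures (|P|; sorted positive RHS coefficients), sorted:
    |P|=2: 5 collections, coeffs (), (1), (1), (1,1), (1,1,1)
    |P|=3: 1 collection, coeffs ()
    |P|=4: 1 collection, coeffs (1)


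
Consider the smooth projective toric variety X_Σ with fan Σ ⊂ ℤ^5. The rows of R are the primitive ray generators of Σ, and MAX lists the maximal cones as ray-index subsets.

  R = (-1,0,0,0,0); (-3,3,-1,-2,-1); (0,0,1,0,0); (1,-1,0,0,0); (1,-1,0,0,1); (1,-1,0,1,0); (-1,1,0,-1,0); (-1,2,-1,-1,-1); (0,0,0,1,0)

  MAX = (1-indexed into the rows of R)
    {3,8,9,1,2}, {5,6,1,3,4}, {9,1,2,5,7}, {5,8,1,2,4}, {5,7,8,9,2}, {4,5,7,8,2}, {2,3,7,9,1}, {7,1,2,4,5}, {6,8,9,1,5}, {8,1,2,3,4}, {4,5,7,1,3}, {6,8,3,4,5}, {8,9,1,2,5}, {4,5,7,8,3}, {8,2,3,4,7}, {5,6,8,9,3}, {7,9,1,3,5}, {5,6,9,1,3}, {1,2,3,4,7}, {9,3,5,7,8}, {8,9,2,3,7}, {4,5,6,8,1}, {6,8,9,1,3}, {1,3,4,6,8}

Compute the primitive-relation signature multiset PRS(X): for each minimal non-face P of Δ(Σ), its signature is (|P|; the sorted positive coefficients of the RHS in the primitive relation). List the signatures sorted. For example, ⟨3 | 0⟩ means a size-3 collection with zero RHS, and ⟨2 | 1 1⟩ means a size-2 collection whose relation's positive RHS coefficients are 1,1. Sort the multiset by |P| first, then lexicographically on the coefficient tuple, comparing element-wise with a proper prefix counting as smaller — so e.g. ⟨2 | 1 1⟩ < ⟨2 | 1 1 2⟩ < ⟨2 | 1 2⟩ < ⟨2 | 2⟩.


Δ(Σ) — 9 vertices, 6 min non-faces:

  {6,7}:  v_{6} + v_{7} = 0  ⟹  sig = ⟨2 | 0⟩
  {4,9}:  v_{4} + v_{9} = v_{6}  ⟹  sig = ⟨2 | 1⟩
  {2,6}:  v_{2} + v_{6} = v_{1} + v_{8}  ⟹  sig = ⟨2 | 1 1⟩
  {1,7,8}:  v_{1} + v_{7} + v_{8} = v_{2}  ⟹  sig = ⟨3 | 1⟩
  {2,3,5}:  v_{2} + v_{3} + v_{5} = 2·v_{7}  ⟹  sig = ⟨3 | 2⟩
  {1,3,5,8}:  v_{1} + v_{3} + v_{5} + v_{8} = v_{7}  ⟹  sig = ⟨4 | 1⟩

Signatures (|P|; sorted positive RHS coefficients), sorted:
    |P|=2: 3 collections, coeffs (), (1), (1,1)
    |P|=3: 2 collections, coeffs (1), (2)
    |P|=4: 1 collection, coeffs (1)


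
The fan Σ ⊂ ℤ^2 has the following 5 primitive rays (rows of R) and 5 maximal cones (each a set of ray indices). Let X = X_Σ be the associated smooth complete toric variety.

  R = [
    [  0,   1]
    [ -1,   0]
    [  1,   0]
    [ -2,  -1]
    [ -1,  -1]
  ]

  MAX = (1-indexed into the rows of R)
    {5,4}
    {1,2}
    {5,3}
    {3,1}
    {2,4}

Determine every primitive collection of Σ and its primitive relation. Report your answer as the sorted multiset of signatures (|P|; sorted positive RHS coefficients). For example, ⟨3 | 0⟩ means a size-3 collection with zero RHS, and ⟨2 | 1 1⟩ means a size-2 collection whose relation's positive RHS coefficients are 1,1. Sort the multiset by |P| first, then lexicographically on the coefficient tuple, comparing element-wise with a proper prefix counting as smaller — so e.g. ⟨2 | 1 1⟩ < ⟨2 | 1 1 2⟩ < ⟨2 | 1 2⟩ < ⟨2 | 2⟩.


5 collections generate NE(X_Σ); each relation:

  {2,3}:  v_{2} + v_{3} = 0  so sig = ⟨2 | 0⟩
  {1,5}:  v_{1} + v_{5} = v_{2}  so sig = ⟨2 | 1⟩
  {2,5}:  v_{2} + v_{5} = v_{4}  so sig = ⟨2 | 1⟩
  {3,4}:  v_{3} + v_{4} = v_{5}  so sig = ⟨2 | 1⟩
  {1,4}:  v_{1} + v_{4} = 2·v_{2}  so sig = ⟨2 | 2⟩

Sorted signature multiset PRS(X):
    ⟨2 | 0⟩
    ⟨2 | 1⟩
    ⟨2 | 1⟩
    ⟨2 | 1⟩
    ⟨2 | 2⟩


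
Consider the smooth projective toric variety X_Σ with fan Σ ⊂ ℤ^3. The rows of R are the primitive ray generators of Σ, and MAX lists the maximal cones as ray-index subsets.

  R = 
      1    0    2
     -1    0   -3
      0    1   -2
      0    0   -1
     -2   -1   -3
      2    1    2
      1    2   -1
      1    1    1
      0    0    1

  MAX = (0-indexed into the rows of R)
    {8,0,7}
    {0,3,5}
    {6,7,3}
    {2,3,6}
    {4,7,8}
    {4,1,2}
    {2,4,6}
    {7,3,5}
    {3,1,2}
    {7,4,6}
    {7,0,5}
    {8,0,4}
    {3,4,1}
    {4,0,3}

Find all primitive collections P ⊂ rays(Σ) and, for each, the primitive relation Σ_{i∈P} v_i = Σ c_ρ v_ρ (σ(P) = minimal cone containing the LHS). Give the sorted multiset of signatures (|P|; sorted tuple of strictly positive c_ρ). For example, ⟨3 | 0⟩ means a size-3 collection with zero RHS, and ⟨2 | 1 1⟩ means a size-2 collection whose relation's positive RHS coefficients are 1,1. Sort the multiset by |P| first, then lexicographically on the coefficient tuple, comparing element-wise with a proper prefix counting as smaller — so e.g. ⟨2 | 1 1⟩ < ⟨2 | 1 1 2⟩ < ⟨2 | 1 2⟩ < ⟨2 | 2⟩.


20 minimal non-faces of Δ(Σ) (on 9 rays):

  P = {3,8}:  v_{3} + v_{8} = 0 ; sig = ⟨2 | 0⟩
  P = {0,1}:  v_{0} + v_{1} = v_{3} ; sig = ⟨2 | 1⟩
  P = {1,7}:  v_{1} + v_{7} = v_{2} ; sig = ⟨2 | 1⟩
  P = {2,7}:  v_{2} + v_{7} = v_{6} ; sig = ⟨2 | 1⟩
  P = {4,5}:  v_{4} + v_{5} = v_{3} ; sig = ⟨2 | 1⟩
  P = {0,2}:  v_{0} + v_{2} = v_{3} + v_{7} ; sig = ⟨2 | 1 1⟩
  P = {1,8}:  v_{1} + v_{8} = v_{4} + v_{7} ; sig = ⟨2 | 1 1⟩
  P = {5,8}:  v_{5} + v_{8} = v_{0} + v_{7} ; sig = ⟨2 | 1 1⟩
  P = {0,6}:  v_{0} + v_{6} = v_{3} + 2·v_{7} ; sig = ⟨2 | 1 2⟩
  P = {1,5}:  v_{1} + v_{5} = 2·v_{3} + v_{7} ; sig = ⟨2 | 1 2⟩
  P = {2,8}:  v_{2} + v_{8} = v_{4} + 2·v_{7} ; sig = ⟨2 | 1 2⟩
  P = {6,8}:  v_{6} + v_{8} = v_{4} + 3·v_{7} ; sig = ⟨2 | 1 3⟩
  P = {1,6}:  v_{1} + v_{6} = 2·v_{2} ; sig = ⟨2 | 2⟩
  P = {2,5}:  v_{2} + v_{5} = 2·v_{3} + 2·v_{7} ; sig = ⟨2 | 2 2⟩
  P = {5,6}:  v_{5} + v_{6} = 2·v_{3} + 3·v_{7} ; sig = ⟨2 | 2 3⟩
  P = {0,4,7}:  v_{0} + v_{4} + v_{7} = 0 ; sig = ⟨3 | 0⟩
  P = {0,3,7}:  v_{0} + v_{3} + v_{7} = v_{5} ; sig = ⟨3 | 1⟩
  P = {3,4,7}:  v_{3} + v_{4} + v_{7} = v_{1} ; sig = ⟨3 | 1⟩
  P = {3,4,6}:  v_{3} + v_{4} + v_{6} = v_{1} + v_{2} ; sig = ⟨3 | 1 1⟩
  P = {2,3,4}:  v_{2} + v_{3} + v_{4} = 2·v_{1} ; sig = ⟨3 | 2⟩

Hence PRS(X_Σ) =
{ ⟨2 | 0⟩,  ⟨2 | 1⟩ ×4,  ⟨2 | 1 1⟩ ×3,  ⟨2 | 1 2⟩ ×3,  ⟨2 | 1 3⟩,  ⟨2 | 2⟩,  ⟨2 | 2 2⟩,  ⟨2 | 2 3⟩,  ⟨3 | 0⟩,  ⟨3 | 1⟩ ×2,  ⟨3 | 1 1⟩,  ⟨3 | 2⟩ }
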